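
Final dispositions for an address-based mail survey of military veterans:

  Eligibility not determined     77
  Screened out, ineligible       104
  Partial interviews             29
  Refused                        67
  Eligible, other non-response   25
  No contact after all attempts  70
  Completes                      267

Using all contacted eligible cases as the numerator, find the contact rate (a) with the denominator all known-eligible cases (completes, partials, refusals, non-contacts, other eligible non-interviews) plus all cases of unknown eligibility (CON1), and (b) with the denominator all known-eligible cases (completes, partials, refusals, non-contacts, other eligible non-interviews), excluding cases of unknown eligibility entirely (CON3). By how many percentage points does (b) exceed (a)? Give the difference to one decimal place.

Num = 267 + 29 + 67 + 25 = 388
Base = 267 + 29 + 67 + 70 + 25 + 77 = 535
CON1 = 388 / 535 = 0.7252
Base = 267 + 29 + 67 + 70 + 25 = 458
CON3 = 388 / 458 = 0.8472
Difference = 84.72 − 72.52 = 12.20 percentage points

12.2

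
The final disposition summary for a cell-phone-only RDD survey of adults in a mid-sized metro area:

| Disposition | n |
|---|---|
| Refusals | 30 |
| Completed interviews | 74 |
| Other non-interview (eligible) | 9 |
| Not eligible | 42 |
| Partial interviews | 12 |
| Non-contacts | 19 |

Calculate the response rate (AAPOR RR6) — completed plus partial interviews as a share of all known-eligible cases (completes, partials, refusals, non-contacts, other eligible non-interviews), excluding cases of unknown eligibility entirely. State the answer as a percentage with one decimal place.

59.7%

Numerator: 74 + 12 = 86
Denominator: 74 + 12 + 30 + 19 + 9 = 144
RR6 = 86 / 144 = 0.5972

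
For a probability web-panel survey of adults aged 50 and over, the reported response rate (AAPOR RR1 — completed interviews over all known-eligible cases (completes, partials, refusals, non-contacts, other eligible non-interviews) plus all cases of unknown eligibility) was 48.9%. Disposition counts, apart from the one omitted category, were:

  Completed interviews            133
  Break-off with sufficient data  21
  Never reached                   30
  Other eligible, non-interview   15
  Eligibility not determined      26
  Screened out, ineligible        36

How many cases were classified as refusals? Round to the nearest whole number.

47

RR1 = 133 / D = 0.489
D = 133 / 0.489 = 272.0
Remaining denominator categories sum to 225
refusals = 272.0 − 225 ≈ 47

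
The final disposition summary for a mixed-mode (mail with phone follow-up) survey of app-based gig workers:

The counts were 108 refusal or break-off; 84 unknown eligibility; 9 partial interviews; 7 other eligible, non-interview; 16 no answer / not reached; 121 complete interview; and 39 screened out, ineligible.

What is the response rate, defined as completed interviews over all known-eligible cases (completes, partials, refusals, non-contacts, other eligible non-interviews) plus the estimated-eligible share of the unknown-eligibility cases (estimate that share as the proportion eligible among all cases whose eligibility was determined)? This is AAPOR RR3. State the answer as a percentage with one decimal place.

36.2%

Numerator: 121
Eligible (known): 121 + 9 + 108 + 16 + 7 = 261
e = 261 / (261 + 39) = 261 / 300 = 0.8700
e × U: 0.8700 × 84 = 73.08
Denom: 261 + 73.08 = 334.08
RR3 = 121 / 334.08 = 0.3622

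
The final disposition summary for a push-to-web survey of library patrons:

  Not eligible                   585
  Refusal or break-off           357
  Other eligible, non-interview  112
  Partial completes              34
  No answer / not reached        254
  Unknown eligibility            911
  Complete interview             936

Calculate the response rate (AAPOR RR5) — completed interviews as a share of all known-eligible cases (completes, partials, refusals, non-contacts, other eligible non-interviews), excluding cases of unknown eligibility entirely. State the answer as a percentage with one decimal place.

55.3%

Numerator → 936
Denominator → 936 + 34 + 357 + 254 + 112 = 1693
RR5 = 936 / 1693 = 0.5529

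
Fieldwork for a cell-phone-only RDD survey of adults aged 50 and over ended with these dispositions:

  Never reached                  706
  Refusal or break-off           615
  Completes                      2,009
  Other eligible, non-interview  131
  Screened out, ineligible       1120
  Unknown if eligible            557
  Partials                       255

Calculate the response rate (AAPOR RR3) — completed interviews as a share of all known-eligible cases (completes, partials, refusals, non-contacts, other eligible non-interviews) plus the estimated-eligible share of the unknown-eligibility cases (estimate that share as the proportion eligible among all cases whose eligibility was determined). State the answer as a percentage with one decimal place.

48.5%

Numerator = 2009
Determined eligible = 2009 + 255 + 615 + 706 + 131 = 3716
e = 3716 / (3716 + 1120) = 3716 / 4836 = 0.7684
Eligible share of unknowns = 0.7684 × 557 = 428.00
Denominator = 3716 + 428.00 = 4144.00
RR3 = 2009 / 4144.00 = 0.4848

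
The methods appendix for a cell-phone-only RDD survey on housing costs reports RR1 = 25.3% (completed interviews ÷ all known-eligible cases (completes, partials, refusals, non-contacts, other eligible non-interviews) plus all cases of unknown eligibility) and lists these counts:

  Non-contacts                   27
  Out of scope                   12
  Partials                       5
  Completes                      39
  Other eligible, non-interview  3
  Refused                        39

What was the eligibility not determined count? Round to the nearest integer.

41

RR1 = 39 / D = 0.253
D = 39 / 0.253 = 154.2
Other denominator terms total 113
eligibility not determined = 154.2 − 113 ≈ 41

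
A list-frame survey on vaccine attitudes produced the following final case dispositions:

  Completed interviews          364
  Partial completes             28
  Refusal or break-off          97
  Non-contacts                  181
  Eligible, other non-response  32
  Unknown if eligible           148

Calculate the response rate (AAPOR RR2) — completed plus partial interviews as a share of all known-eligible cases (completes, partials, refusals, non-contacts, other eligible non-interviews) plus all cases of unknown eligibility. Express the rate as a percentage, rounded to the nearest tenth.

Num → 364 + 28 = 392
Denominator → 364 + 28 + 97 + 181 + 32 + 148 = 850
RR2 = 392 / 850 = 0.4612

46.1%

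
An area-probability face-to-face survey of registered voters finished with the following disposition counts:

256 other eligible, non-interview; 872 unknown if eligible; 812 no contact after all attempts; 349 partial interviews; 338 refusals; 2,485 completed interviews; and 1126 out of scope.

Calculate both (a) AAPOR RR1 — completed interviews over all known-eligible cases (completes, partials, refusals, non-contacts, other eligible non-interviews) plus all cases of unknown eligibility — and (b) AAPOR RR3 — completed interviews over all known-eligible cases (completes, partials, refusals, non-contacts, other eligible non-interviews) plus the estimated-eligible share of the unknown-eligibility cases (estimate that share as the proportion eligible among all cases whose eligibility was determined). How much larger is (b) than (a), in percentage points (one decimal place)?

Top = 2485
Denominator = 2485 + 349 + 338 + 812 + 256 + 872 = 5112
RR1 = 2485 / 5112 = 0.4861
Determined eligible = 2485 + 349 + 338 + 812 + 256 = 4240
e = 4240 / (4240 + 1126) = 4240 / 5366 = 0.7902
Eligible share of unknowns = 0.7902 × 872 = 689.05
Denominator = 4240 + 689.05 = 4929.05
RR3 = 2485 / 4929.05 = 0.5042
Difference = 50.42 − 48.61 = 1.81 percentage points

1.8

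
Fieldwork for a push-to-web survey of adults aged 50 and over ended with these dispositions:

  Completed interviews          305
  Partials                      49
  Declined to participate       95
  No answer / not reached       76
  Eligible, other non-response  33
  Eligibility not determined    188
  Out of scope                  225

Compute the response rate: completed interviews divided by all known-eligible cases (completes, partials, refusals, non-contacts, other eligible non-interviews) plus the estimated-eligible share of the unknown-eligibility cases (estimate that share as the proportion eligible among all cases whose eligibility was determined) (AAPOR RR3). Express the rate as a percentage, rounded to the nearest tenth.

Num → 305
Eligible (known) → 305 + 49 + 95 + 76 + 33 = 558
e = 558 / (558 + 225) = 558 / 783 = 0.7126
Estimated eligible among unknowns → 0.7126 × 188 = 133.97
Denominator → 558 + 133.97 = 691.97
RR3 = 305 / 691.97 = 0.4408

44.1%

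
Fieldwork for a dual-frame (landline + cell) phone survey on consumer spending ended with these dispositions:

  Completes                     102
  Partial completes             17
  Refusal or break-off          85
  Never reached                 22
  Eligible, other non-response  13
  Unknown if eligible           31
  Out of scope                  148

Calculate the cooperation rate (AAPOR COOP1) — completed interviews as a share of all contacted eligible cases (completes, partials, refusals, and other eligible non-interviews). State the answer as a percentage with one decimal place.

Top → 102
Denominator → 102 + 17 + 85 + 13 = 217
COOP1 = 102 / 217 = 0.4700

47.0%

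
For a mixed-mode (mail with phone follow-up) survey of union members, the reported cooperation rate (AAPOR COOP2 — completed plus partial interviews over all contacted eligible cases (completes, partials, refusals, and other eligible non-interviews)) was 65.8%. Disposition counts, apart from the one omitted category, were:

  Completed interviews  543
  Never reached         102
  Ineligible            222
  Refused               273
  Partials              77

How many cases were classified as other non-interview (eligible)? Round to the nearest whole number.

Num: 543 + 77 = 620
COOP2 = 620 / D = 0.658
D = 620 / 0.658 = 942.2
Rest of base = 893
other non-interview (eligible) = 942.2 − 893 ≈ 49

49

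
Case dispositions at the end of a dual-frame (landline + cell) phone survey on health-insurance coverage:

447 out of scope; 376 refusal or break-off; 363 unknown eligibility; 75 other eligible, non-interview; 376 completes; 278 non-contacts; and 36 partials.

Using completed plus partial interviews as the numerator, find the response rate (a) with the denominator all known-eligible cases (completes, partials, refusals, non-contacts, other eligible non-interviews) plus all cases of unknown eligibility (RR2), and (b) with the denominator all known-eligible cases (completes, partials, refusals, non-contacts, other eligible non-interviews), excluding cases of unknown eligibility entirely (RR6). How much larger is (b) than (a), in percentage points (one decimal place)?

8.7

Num = 376 + 36 = 412
Denominator = 376 + 36 + 376 + 278 + 75 + 363 = 1504
RR2 = 412 / 1504 = 0.2739
Denominator = 376 + 36 + 376 + 278 + 75 = 1141
RR6 = 412 / 1141 = 0.3611
Difference = 36.11 − 27.39 = 8.72 percentage points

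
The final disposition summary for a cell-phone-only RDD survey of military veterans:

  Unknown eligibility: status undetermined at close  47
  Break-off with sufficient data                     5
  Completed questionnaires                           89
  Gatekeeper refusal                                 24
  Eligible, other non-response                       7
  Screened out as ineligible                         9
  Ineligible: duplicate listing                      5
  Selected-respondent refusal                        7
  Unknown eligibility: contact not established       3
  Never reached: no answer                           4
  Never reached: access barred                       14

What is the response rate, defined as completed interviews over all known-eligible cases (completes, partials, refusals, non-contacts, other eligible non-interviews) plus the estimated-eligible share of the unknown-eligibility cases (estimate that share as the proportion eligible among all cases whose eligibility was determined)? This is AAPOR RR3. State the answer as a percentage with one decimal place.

45.5%

Refusal or break-off = 24 + 7 = 31
Non-contacts = 4 + 14 = 18
Undetermined eligibility = 3 + 47 = 50
Out of scope = 9 + 5 = 14
Top: 89
Known eligible: 89 + 5 + 31 + 18 + 7 = 150
e = 150 / (150 + 14) = 150 / 164 = 0.9146
Eligible share of unknowns: 0.9146 × 50 = 45.73
Base: 150 + 45.73 = 195.73
RR3 = 89 / 195.73 = 0.4547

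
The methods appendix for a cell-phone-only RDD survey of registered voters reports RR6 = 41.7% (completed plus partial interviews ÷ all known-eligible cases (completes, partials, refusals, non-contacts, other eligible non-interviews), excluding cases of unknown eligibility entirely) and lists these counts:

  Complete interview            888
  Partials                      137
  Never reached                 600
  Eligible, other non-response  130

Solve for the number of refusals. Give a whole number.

703

Top → 888 + 137 = 1025
RR6 = 1025 / D = 0.417
D = 1025 / 0.417 = 2458.0
Remaining denominator categories sum to 1755
refusals = 2458.0 − 1755 ≈ 703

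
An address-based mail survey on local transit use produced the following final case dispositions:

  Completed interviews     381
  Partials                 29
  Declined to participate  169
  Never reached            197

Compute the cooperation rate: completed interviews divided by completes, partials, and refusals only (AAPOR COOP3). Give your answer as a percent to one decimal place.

Numerator: 381
Denom: 381 + 29 + 169 = 579
COOP3 = 381 / 579 = 0.6580

65.8%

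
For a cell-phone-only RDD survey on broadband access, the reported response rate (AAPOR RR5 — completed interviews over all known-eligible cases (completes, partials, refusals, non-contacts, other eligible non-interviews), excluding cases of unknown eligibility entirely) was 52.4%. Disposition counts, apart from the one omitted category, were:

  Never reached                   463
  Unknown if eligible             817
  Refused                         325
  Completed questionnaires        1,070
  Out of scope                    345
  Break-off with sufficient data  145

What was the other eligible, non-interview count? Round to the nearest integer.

39

RR5 = 1070 / D = 0.524
D = 1070 / 0.524 = 2042.0
Other denominator terms total 2003
other eligible, non-interview = 2042.0 − 2003 ≈ 39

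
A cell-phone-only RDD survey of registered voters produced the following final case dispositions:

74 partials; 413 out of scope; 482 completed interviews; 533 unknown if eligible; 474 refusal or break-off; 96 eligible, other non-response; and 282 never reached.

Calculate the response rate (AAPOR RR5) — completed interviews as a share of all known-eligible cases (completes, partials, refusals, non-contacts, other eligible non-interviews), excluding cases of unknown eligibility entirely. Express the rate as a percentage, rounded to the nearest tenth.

Num = 482
Denom = 482 + 74 + 474 + 282 + 96 = 1408
RR5 = 482 / 1408 = 0.3423

34.2%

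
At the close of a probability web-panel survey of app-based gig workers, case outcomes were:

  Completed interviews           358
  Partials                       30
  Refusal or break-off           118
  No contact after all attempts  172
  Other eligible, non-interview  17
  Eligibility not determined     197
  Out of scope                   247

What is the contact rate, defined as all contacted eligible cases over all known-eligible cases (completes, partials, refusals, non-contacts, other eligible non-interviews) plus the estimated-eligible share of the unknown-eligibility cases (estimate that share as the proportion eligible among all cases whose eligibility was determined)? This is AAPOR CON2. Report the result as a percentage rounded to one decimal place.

62.2%

Num: 358 + 30 + 118 + 17 = 523
Eligible (known): 358 + 30 + 118 + 172 + 17 = 695
e = 695 / (695 + 247) = 695 / 942 = 0.7378
Estimated eligible among unknowns: 0.7378 × 197 = 145.35
Denom: 695 + 145.35 = 840.35
CON2 = 523 / 840.35 = 0.6224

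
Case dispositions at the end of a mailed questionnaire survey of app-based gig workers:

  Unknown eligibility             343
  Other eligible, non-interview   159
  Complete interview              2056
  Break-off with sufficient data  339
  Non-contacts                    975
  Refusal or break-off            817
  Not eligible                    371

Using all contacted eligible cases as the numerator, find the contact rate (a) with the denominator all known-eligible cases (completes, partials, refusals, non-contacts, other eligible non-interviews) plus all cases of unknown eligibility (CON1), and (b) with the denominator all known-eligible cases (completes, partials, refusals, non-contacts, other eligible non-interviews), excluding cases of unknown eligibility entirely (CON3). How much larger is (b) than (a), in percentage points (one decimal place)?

5.7

Top → 2056 + 339 + 817 + 159 = 3371
Denom → 2056 + 339 + 817 + 975 + 159 + 343 = 4689
CON1 = 3371 / 4689 = 0.7189
Denom → 2056 + 339 + 817 + 975 + 159 = 4346
CON3 = 3371 / 4346 = 0.7757
Difference = 77.57 − 71.89 = 5.68 percentage points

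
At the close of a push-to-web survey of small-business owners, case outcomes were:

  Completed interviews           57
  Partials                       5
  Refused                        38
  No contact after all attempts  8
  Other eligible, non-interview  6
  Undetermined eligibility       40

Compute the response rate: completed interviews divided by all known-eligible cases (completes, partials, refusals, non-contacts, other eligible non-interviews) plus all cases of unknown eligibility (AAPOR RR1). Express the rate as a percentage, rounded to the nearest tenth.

Numerator: 57
Denom: 57 + 5 + 38 + 8 + 6 + 40 = 154
RR1 = 57 / 154 = 0.3701

37.0%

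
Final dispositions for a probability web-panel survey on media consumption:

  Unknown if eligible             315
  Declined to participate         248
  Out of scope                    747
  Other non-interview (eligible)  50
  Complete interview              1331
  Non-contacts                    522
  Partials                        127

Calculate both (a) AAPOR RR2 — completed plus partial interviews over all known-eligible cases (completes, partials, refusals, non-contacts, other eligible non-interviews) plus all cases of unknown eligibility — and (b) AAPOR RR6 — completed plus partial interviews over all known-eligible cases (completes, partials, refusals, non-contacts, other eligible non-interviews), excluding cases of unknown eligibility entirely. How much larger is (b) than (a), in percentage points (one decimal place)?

Top = 1331 + 127 = 1458
Denom = 1331 + 127 + 248 + 522 + 50 + 315 = 2593
RR2 = 1458 / 2593 = 0.5623
Denom = 1331 + 127 + 248 + 522 + 50 = 2278
RR6 = 1458 / 2278 = 0.6400
Difference = 64.00 − 56.23 = 7.77 percentage points

7.8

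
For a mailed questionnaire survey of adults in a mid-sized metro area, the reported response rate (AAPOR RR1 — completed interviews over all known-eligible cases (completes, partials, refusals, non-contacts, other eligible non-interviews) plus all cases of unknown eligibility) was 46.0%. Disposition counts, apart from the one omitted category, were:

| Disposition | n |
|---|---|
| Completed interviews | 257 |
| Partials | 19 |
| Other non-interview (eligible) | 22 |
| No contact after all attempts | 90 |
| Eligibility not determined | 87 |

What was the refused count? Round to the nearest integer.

RR1 = 257 / D = 0.460
D = 257 / 0.460 = 558.7
Remaining denominator categories sum to 475
refused = 558.7 − 475 ≈ 84

84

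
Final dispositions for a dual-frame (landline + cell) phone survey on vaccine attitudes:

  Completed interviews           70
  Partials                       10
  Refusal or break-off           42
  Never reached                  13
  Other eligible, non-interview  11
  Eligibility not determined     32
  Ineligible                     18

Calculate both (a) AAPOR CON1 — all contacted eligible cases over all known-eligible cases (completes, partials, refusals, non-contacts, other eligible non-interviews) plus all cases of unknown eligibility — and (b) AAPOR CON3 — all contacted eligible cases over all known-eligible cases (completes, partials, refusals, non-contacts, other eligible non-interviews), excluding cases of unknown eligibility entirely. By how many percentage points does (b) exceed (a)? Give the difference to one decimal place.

Top → 70 + 10 + 42 + 11 = 133
Base → 70 + 10 + 42 + 13 + 11 + 32 = 178
CON1 = 133 / 178 = 0.7472
Base → 70 + 10 + 42 + 13 + 11 = 146
CON3 = 133 / 146 = 0.9110
Difference = 91.10 − 74.72 = 16.38 percentage points

16.4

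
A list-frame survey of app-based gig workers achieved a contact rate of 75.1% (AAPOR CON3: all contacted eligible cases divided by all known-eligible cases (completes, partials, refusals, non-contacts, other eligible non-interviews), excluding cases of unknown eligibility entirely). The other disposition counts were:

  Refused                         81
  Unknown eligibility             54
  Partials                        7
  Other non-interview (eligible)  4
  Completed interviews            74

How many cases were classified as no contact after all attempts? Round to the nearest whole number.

55

Num: 74 + 7 + 81 + 4 = 166
CON3 = 166 / D = 0.751
D = 166 / 0.751 = 221.0
Rest of base = 166
no contact after all attempts = 221.0 − 166 ≈ 55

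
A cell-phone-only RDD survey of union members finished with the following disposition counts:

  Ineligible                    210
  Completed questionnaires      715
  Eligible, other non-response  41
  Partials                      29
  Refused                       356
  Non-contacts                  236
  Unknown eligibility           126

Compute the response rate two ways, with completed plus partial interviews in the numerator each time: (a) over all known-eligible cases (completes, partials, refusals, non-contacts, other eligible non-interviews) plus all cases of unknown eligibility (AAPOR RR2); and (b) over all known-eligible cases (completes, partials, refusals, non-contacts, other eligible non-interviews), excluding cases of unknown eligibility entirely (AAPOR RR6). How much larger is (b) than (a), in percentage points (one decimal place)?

4.5

Numerator: 715 + 29 = 744
Denom: 715 + 29 + 356 + 236 + 41 + 126 = 1503
RR2 = 744 / 1503 = 0.4950
Denom: 715 + 29 + 356 + 236 + 41 = 1377
RR6 = 744 / 1377 = 0.5403
Difference = 54.03 − 49.50 = 4.53 percentage points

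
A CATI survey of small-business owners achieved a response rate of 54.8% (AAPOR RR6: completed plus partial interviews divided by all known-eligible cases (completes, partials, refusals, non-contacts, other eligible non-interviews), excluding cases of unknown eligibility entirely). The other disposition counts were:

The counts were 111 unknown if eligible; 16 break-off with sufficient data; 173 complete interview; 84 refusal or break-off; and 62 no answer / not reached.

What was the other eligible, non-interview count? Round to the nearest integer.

Numerator = 173 + 16 = 189
RR6 = 189 / D = 0.548
D = 189 / 0.548 = 344.9
Remaining denominator categories sum to 335
other eligible, non-interview = 344.9 − 335 ≈ 10

10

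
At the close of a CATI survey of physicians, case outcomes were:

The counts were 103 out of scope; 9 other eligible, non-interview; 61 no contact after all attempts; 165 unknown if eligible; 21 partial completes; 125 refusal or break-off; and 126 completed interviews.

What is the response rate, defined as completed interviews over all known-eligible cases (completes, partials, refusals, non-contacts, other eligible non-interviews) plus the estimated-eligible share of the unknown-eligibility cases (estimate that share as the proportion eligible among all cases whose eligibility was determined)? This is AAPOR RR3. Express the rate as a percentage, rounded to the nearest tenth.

Num: 126
Determined eligible: 126 + 21 + 125 + 61 + 9 = 342
e = 342 / (342 + 103) = 342 / 445 = 0.7685
Eligible share of unknowns: 0.7685 × 165 = 126.80
Denominator: 342 + 126.80 = 468.80
RR3 = 126 / 468.80 = 0.2688

26.9%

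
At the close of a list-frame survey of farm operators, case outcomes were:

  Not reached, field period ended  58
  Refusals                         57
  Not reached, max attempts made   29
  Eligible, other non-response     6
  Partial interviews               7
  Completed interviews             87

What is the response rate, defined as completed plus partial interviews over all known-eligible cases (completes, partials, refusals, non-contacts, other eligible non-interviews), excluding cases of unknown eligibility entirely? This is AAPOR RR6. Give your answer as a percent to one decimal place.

38.5%

No contact after all attempts = 58 + 29 = 87
Top = 87 + 7 = 94
Base = 87 + 7 + 57 + 87 + 6 = 244
RR6 = 94 / 244 = 0.3852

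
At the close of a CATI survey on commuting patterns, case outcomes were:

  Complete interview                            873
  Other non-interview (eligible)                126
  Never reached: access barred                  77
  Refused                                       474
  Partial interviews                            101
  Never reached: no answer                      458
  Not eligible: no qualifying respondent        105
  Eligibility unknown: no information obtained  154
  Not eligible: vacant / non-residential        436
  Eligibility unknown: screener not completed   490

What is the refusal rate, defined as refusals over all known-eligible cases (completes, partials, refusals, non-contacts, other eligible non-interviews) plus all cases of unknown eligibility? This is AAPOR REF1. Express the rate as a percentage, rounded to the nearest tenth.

17.2%

Non-contacts = 458 + 77 = 535
Undetermined eligibility = 490 + 154 = 644
Screened out, ineligible = 105 + 436 = 541
Top → 474
Base → 873 + 101 + 474 + 535 + 126 + 644 = 2753
REF1 = 474 / 2753 = 0.1722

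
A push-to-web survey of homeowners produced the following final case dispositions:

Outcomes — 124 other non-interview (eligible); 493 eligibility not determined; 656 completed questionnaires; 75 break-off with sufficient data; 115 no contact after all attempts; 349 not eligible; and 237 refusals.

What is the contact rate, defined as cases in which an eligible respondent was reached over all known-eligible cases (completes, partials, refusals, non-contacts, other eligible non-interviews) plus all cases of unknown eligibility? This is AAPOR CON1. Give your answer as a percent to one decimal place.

Num: 656 + 75 + 237 + 124 = 1092
Denominator: 656 + 75 + 237 + 115 + 124 + 493 = 1700
CON1 = 1092 / 1700 = 0.6424

64.2%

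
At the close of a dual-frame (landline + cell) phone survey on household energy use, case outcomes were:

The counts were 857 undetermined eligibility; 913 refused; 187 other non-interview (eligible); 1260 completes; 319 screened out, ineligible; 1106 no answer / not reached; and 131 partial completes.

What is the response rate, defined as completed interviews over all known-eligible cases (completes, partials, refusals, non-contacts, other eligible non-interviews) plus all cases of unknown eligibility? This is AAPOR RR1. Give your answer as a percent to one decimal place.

28.3%

Numerator: 1260
Denom: 1260 + 131 + 913 + 1106 + 187 + 857 = 4454
RR1 = 1260 / 4454 = 0.2829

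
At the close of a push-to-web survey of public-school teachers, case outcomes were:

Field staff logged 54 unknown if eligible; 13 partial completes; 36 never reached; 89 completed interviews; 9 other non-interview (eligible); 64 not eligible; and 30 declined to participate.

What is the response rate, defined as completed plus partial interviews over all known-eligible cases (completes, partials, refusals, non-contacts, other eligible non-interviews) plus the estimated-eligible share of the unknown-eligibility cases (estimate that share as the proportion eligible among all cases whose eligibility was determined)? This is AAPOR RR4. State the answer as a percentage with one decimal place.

Numerator → 89 + 13 = 102
Determined eligible → 89 + 13 + 30 + 36 + 9 = 177
e = 177 / (177 + 64) = 177 / 241 = 0.7344
Estimated eligible among unknowns → 0.7344 × 54 = 39.66
Base → 177 + 39.66 = 216.66
RR4 = 102 / 216.66 = 0.4708

47.1%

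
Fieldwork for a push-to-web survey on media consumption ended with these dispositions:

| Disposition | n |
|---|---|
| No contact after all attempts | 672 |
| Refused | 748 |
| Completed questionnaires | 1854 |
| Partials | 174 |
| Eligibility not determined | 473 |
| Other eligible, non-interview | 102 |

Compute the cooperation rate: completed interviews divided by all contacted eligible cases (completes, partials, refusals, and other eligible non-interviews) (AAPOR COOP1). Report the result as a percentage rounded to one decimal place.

Numerator = 1854
Base = 1854 + 174 + 748 + 102 = 2878
COOP1 = 1854 / 2878 = 0.6442

64.4%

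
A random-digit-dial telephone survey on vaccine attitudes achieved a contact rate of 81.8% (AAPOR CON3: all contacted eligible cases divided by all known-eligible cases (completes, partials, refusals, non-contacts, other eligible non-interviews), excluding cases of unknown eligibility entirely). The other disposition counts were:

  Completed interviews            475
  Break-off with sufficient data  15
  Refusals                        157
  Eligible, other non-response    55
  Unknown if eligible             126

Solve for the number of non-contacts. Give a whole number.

Numerator → 475 + 15 + 157 + 55 = 702
CON3 = 702 / D = 0.818
D = 702 / 0.818 = 858.2
Rest of base = 702
non-contacts = 858.2 − 702 ≈ 156

156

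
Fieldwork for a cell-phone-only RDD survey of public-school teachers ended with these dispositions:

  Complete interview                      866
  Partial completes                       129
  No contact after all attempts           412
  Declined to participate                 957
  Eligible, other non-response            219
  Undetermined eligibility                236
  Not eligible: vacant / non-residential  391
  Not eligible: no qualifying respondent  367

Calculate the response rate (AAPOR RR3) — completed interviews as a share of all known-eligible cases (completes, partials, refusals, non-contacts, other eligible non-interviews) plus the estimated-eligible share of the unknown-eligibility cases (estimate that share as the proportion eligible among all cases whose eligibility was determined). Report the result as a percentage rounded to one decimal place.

31.3%

Ineligible = 367 + 391 = 758
Numerator → 866
Known eligible → 866 + 129 + 957 + 412 + 219 = 2583
e = 2583 / (2583 + 758) = 2583 / 3341 = 0.7731
Estimated eligible among unknowns → 0.7731 × 236 = 182.45
Denominator → 2583 + 182.45 = 2765.45
RR3 = 866 / 2765.45 = 0.3131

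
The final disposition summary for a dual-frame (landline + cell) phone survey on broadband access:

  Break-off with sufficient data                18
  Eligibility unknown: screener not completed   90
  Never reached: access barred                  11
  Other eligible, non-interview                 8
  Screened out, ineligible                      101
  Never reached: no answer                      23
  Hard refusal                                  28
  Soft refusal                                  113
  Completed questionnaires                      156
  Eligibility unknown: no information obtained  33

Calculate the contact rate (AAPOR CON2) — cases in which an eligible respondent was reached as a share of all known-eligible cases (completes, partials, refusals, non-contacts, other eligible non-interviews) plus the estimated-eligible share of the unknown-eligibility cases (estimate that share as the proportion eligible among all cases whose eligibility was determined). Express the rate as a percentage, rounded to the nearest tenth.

Declined to participate = 28 + 113 = 141
No answer / not reached = 23 + 11 = 34
Unknown eligibility = 90 + 33 = 123
Num → 156 + 18 + 141 + 8 = 323
Known eligible → 156 + 18 + 141 + 34 + 8 = 357
e = 357 / (357 + 101) = 357 / 458 = 0.7795
Estimated eligible among unknowns → 0.7795 × 123 = 95.88
Denominator → 357 + 95.88 = 452.88
CON2 = 323 / 452.88 = 0.7132

71.3%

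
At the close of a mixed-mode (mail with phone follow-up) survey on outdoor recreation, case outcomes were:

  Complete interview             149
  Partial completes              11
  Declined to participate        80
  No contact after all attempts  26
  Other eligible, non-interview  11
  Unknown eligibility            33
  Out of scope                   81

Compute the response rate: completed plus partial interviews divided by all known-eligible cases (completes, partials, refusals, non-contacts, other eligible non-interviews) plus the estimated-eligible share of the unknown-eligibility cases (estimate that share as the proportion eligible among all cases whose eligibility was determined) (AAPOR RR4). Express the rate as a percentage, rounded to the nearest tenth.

52.9%

Top = 149 + 11 = 160
Eligible (known) = 149 + 11 + 80 + 26 + 11 = 277
e = 277 / (277 + 81) = 277 / 358 = 0.7737
e × U = 0.7737 × 33 = 25.53
Denominator = 277 + 25.53 = 302.53
RR4 = 160 / 302.53 = 0.5289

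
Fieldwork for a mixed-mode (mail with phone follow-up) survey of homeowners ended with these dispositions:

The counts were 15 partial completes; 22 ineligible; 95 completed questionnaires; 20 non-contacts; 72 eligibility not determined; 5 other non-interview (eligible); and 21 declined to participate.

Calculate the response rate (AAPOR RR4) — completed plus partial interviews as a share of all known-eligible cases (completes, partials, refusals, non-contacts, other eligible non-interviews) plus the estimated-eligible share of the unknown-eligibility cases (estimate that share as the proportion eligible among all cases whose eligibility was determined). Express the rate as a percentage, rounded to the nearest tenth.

50.2%

Top → 95 + 15 = 110
Known eligible → 95 + 15 + 21 + 20 + 5 = 156
e = 156 / (156 + 22) = 156 / 178 = 0.8764
Eligible share of unknowns → 0.8764 × 72 = 63.10
Base → 156 + 63.10 = 219.10
RR4 = 110 / 219.10 = 0.5021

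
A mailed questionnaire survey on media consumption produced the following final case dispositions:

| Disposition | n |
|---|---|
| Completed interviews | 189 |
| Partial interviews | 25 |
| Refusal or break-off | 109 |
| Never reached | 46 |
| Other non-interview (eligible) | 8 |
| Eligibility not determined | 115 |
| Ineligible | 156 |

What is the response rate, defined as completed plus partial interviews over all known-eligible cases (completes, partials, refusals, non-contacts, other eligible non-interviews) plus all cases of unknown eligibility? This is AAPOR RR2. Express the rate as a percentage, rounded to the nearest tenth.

43.5%

Num = 189 + 25 = 214
Denominator = 189 + 25 + 109 + 46 + 8 + 115 = 492
RR2 = 214 / 492 = 0.4350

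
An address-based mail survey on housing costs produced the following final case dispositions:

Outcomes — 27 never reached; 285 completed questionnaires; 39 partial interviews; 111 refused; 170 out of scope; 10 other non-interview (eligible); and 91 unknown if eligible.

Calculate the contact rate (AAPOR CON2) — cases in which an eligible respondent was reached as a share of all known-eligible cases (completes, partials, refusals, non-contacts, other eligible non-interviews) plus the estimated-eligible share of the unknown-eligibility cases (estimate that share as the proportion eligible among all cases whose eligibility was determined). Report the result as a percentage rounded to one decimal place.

82.6%

Numerator → 285 + 39 + 111 + 10 = 445
Eligible (known) → 285 + 39 + 111 + 27 + 10 = 472
e = 472 / (472 + 170) = 472 / 642 = 0.7352
Estimated eligible among unknowns → 0.7352 × 91 = 66.90
Base → 472 + 66.90 = 538.90
CON2 = 445 / 538.90 = 0.8258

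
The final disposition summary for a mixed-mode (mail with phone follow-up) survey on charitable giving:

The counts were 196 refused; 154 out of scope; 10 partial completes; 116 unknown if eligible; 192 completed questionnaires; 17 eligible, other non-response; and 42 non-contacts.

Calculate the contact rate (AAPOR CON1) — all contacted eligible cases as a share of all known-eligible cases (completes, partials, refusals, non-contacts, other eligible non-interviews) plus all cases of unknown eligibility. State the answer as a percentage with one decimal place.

72.4%

Top: 192 + 10 + 196 + 17 = 415
Base: 192 + 10 + 196 + 42 + 17 + 116 = 573
CON1 = 415 / 573 = 0.7243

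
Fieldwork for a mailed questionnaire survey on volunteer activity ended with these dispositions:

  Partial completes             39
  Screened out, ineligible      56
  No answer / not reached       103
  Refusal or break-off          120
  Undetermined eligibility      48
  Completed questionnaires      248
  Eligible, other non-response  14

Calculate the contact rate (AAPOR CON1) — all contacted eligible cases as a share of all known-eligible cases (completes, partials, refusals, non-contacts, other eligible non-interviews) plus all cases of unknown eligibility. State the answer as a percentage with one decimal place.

Top = 248 + 39 + 120 + 14 = 421
Denominator = 248 + 39 + 120 + 103 + 14 + 48 = 572
CON1 = 421 / 572 = 0.7360

73.6%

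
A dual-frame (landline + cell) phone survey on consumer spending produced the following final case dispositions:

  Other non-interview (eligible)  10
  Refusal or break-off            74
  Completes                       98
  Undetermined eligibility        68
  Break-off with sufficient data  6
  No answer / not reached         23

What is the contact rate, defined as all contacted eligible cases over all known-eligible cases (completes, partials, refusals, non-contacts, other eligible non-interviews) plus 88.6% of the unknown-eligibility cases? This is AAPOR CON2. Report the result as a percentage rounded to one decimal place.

69.3%

Numerator = 98 + 6 + 74 + 10 = 188
Eligible (known) = 98 + 6 + 74 + 23 + 10 = 211
e × U = 0.8860 × 68 = 60.25
Denominator = 211 + 60.25 = 271.25
CON2 = 188 / 271.25 = 0.6931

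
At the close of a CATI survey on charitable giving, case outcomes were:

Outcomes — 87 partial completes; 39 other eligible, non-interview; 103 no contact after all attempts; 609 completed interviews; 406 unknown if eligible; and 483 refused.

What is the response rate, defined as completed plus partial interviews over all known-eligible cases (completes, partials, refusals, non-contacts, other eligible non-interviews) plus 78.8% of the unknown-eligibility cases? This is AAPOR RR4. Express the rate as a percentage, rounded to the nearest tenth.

42.4%

Num → 609 + 87 = 696
Determined eligible → 609 + 87 + 483 + 103 + 39 = 1321
Eligible share of unknowns → 0.7880 × 406 = 319.93
Denominator → 1321 + 319.93 = 1640.93
RR4 = 696 / 1640.93 = 0.4241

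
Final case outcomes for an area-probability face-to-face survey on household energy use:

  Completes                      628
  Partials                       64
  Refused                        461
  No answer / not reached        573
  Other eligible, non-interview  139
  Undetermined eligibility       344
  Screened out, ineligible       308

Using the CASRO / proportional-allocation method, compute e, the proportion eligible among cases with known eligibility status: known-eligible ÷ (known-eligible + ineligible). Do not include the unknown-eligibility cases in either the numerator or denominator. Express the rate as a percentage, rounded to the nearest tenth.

85.8%

Determined eligible → 628 + 64 + 461 + 573 + 139 = 1865
e = 1865 / (1865 + 308) = 1865 / 2173 = 0.8583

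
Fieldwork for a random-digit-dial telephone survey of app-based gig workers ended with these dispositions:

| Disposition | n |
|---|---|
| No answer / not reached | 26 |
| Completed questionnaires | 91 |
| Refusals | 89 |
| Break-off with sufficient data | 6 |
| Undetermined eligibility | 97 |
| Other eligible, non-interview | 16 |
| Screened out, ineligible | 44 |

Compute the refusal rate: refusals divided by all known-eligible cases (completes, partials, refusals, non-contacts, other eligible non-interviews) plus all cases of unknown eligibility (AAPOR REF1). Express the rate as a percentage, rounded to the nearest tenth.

Numerator → 89
Base → 91 + 6 + 89 + 26 + 16 + 97 = 325
REF1 = 89 / 325 = 0.2738

27.4%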